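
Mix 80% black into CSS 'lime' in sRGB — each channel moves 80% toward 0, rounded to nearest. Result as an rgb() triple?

rgb(0, 51, 0)

CSS lime is rgb(0, 255, 0).
Lerp each channel 80% toward 0:
  R: 0 + 0.8×(0−0) = 0 + 0 = 0 → 0
  G: 255 − 204 = 51 → 51
  B: 0 + 0.8×(0−0) = 0 + 0 = 0 → 0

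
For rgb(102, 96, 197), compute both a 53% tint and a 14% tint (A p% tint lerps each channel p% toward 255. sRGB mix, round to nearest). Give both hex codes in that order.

#B7B4E4, #7B76CD

53% tint:
  R: 102 + 0.53×(255−102) = 102 + 81.09 = 183.09 → 183
  G: 96 + 84.27 = 180.27 → 180
  B: 197 + 0.53×(255−197) = 197 + 30.74 = 227.74 → 228
  → #B7B4E4
14% tint:
  R: 102 + 0.14×(255−102) = 102 + 21.42 = 123.42 → 123
  G: 96 + 22.26 = 118.26 → 118
  B: 197 + 0.14×(255−197) = 197 + 8.12 = 205.12 → 205
  → #7B76CD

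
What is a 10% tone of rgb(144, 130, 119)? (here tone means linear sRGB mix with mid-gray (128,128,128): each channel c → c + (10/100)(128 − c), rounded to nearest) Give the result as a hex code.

#8e8278

Lerp each channel 10% toward 128:
  R: 144 − 1.6 = 142.4 → 142
  G: 130 − 0.2 = 129.8 → 130
  B: 119 + 0.1×(128−119) = 119 + 0.9 = 119.9 → 120
rgb(142, 130, 120) = #8e8278.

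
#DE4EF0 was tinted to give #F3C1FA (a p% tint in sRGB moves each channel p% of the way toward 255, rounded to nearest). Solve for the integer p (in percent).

#DE4EF0 is rgb(222, 78, 240); #F3C1FA is rgb(243, 193, 250).
On the G channel (widest range): 193 ≈ 78 + (p/100)(255 − 78), so p ≈ 100×(193 − 78)/(255 − 78) = 11500/177 = 64.97.
p = 65 reproduces all three channels after rounding.

65%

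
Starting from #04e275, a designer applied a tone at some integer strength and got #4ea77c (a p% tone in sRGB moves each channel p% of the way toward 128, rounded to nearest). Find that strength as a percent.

60%

#04e275 is rgb(4, 226, 117); #4ea77c is rgb(78, 167, 124).
On the R channel (widest range): 78 ≈ 4 + (p/100)(128 − 4), so p ≈ 100×(78 − 4)/(128 − 4) = 7400/124 = 59.68.
p = 60 reproduces all three channels after rounding.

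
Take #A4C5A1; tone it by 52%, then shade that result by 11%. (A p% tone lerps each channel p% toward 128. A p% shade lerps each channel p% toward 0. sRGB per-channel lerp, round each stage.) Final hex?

#818F80

#A4C5A1 is rgb(164, 197, 161).
Per channel, c → c + 0.52(128 − c):
  R: 164 − 18.72 = 145.28 → 145
  G: 197 + 0.52×(128−197) = 197 − 35.88 = 161.12 → 161
  B: 161 − 17.16 = 143.84 → 144
After the tone: rgb(145, 161, 144) = #91A190.
Per channel, c → c + 0.11(0 − c):
  R: 145 + 0.11×(0−145) = 145 − 15.95 = 129.05 → 129
  G: 161 − 17.71 = 143.29 → 143
  B: 144 + 0.11×(0−144) = 144 − 15.84 = 128.16 → 128
rgb(129, 143, 128) = #818F80.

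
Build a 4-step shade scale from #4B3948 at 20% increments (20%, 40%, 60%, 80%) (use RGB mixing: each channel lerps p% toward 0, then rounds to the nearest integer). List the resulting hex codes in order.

#3C2E3A, #2D222B, #1E171D, #0F0B0E

#4B3948 is rgb(75, 57, 72).
20%: (75 − 15 = 60→60, 57 − 11.4 = 45.6→46, 72 − 14.4 = 57.6→58) → #3C2E3A
40%: (75 − 30 = 45→45, 57 − 22.8 = 34.2→34, 72 − 28.8 = 43.2→43) → #2D222B
60%: (75 − 45 = 30→30, 57 − 34.2 = 22.8→23, 72 − 43.2 = 28.8→29) → #1E171D
80%: (75 − 60 = 15→15, 57 − 45.6 = 11.4→11, 72 − 57.6 = 14.4→14) → #0F0B0E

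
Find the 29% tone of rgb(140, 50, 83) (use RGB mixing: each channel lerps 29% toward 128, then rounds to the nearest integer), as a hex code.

#894960

Lerp each channel 29% toward 128:
  R: 140 + 0.29×(128−140) = 140 − 3.48 = 136.52 → 137
  G: 50 + 22.62 = 72.62 → 73
  B: 83 + 0.29×(128−83) = 83 + 13.05 = 96.05 → 96
rgb(137, 73, 96) = #894960.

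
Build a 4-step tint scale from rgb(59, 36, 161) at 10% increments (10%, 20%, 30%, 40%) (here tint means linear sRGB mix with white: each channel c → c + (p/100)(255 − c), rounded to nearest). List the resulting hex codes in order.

10%: (59 + 19.6 = 78.6→79, 36 + 21.9 = 57.9→58, 161 + 9.4 = 170.4→170) → #4F3AAA
20%: (59 + 39.2 = 98.2→98, 36 + 43.8 = 79.8→80, 161 + 18.8 = 179.8→180) → #6250B4
30%: (59 + 58.8 = 117.8→118, 36 + 65.7 = 101.7→102, 161 + 28.2 = 189.2→189) → #7666BD
40%: (59 + 78.4 = 137.4→137, 36 + 87.6 = 123.6→124, 161 + 37.6 = 198.6→199) → #897CC7

#4F3AAA, #6250B4, #7666BD, #897CC7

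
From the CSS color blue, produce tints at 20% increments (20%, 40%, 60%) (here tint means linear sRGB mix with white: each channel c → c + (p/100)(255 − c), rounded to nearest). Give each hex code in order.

#3333FF, #6666FF, #9999FF

CSS blue is rgb(0, 0, 255).
20%: (0 + 51 = 51→51, 0 + 51 = 51→51, 255→255) → #3333FF
40%: (0 + 102 = 102→102, 0 + 102 = 102→102, 255→255) → #6666FF
60%: (0 + 153 = 153→153, 0 + 153 = 153→153, 255→255) → #9999FF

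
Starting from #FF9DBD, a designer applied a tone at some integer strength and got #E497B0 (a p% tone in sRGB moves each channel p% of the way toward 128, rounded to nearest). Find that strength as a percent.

21%

#FF9DBD is rgb(255, 157, 189); #E497B0 is rgb(228, 151, 176).
On the R channel (widest range): 228 ≈ 255 + (p/100)(128 − 255), so p ≈ 100×(228 − 255)/(128 − 255) = -2700/-127 = 21.26.
p = 21 reproduces all three channels after rounding.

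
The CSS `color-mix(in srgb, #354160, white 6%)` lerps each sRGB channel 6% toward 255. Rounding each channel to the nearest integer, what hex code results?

#414c6a

#354160 is rgb(53, 65, 96).
Per channel, c → c + 0.06(255 − c):
  R: 53 + 0.06×(255−53) = 53 + 12.12 = 65.12 → 65
  G: 65 + 0.06×(255−65) = 65 + 11.4 = 76.4 → 76
  B: 96 + 9.54 = 105.54 → 106
rgb(65, 76, 106) = #414c6a.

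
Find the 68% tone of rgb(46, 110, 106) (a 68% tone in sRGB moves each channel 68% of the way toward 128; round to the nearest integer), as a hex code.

Lerp each channel 68% toward 128:
  R: 46 + 0.68×(128−46) = 46 + 55.76 = 101.76 → 102
  G: 110 + 12.24 = 122.24 → 122
  B: 106 + 0.68×(128−106) = 106 + 14.96 = 120.96 → 121
rgb(102, 122, 121) = #667a79.

#667a79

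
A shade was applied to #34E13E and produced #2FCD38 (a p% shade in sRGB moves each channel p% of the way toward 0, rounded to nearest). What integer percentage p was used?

#34E13E is rgb(52, 225, 62); #2FCD38 is rgb(47, 205, 56).
On the G channel (widest range): 205 ≈ 225 + (p/100)(0 − 225), so p ≈ 100×(205 − 225)/(0 − 225) = -2000/-225 = 8.89.
p = 9 reproduces all three channels after rounding.

9%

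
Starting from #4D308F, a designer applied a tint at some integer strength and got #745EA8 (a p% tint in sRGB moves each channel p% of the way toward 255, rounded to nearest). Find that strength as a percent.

22%

#4D308F is rgb(77, 48, 143); #745EA8 is rgb(116, 94, 168).
On the G channel (widest range): 94 ≈ 48 + (p/100)(255 − 48), so p ≈ 100×(94 − 48)/(255 − 48) = 4600/207 = 22.22.
p = 22 reproduces all three channels after rounding.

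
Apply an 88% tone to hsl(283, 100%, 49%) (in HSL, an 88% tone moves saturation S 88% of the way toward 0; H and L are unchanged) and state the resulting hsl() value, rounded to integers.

hsl(283, 12%, 49%)

S moves 88% from 100 toward 0: 100 − 88 = 12 → 12.
H and L are unchanged.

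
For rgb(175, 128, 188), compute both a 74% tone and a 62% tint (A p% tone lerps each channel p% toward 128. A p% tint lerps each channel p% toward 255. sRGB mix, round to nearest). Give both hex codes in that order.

#8C8090, #E1CFE6

74% tone:
  R: 175 − 34.78 = 140.22 → 140
  G: 128 + 0.74×(128−128) = 128 + 0 = 128 → 128
  B: 188 + 0.74×(128−188) = 188 − 44.4 = 143.6 → 144
  → #8C8090
62% tint:
  R: 175 + 0.62×(255−175) = 175 + 49.6 = 224.6 → 225
  G: 128 + 78.74 = 206.74 → 207
  B: 188 + 0.62×(255−188) = 188 + 41.54 = 229.54 → 230
  → #E1CFE6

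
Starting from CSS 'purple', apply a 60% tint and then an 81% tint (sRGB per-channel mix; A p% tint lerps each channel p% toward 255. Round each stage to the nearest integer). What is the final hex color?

CSS purple is rgb(128, 0, 128).
A 60% tint moves each channel 60% toward 255:
  R: 128 + 0.6×(255−128) = 128 + 76.2 = 204.2 → 204
  G: 0 + 0.6×(255−0) = 0 + 153 = 153 → 153
  B: 128 + 76.2 = 204.2 → 204
After the tint: rgb(204, 153, 204) = #cc99cc.
Per channel, c → c + 0.81(255 − c):
  R: 204 + 0.81×(255−204) = 204 + 41.31 = 245.31 → 245
  G: 153 + 0.81×(255−153) = 153 + 82.62 = 235.62 → 236
  B: 204 + 0.81×(255−204) = 204 + 41.31 = 245.31 → 245
rgb(245, 236, 245) = #f5ecf5.

#f5ecf5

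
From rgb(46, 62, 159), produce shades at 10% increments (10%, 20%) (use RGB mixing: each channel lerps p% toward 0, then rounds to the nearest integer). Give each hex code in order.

10%: (46 − 4.6 = 41.4→41, 62 − 6.2 = 55.8→56, 159 − 15.9 = 143.1→143) → #29388f
20%: (46 − 9.2 = 36.8→37, 62 − 12.4 = 49.6→50, 159 − 31.8 = 127.2→127) → #25327f

#29388f, #25327f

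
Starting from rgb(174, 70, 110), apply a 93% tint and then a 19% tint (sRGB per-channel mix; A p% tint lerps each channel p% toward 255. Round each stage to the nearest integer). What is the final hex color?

#faf4f7

Per channel, c → c + 0.93(255 − c):
  R: 174 + 75.33 = 249.33 → 249
  G: 70 + 172.05 = 242.05 → 242
  B: 110 + 0.93×(255−110) = 110 + 134.85 = 244.85 → 245
After the tint: rgb(249, 242, 245) = #f9f2f5.
A 19% tint moves each channel 19% toward 255:
  R: 249 + 0.19×(255−249) = 249 + 1.14 = 250.14 → 250
  G: 242 + 0.19×(255−242) = 242 + 2.47 = 244.47 → 244
  B: 245 + 0.19×(255−245) = 245 + 1.9 = 246.9 → 247
rgb(250, 244, 247) = #faf4f7.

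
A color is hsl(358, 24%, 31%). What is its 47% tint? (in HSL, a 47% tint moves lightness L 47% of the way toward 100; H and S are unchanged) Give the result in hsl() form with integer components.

L moves 47% from 31 toward 100: 31 + 32.43 = 63.43 → 63.
H and S are unchanged.

hsl(358, 24%, 63%)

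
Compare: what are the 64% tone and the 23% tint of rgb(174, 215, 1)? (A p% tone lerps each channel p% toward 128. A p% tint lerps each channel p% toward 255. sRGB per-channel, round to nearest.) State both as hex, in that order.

#919F52, #C1E03B

64% tone:
  R: 174 − 29.44 = 144.56 → 145
  G: 215 − 55.68 = 159.32 → 159
  B: 1 + 0.64×(128−1) = 1 + 81.28 = 82.28 → 82
  → #919F52
23% tint:
  R: 174 + 0.23×(255−174) = 174 + 18.63 = 192.63 → 193
  G: 215 + 9.2 = 224.2 → 224
  B: 1 + 58.42 = 59.42 → 59
  → #C1E03B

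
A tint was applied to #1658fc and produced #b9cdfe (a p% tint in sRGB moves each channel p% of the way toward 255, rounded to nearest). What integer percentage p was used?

#1658fc is rgb(22, 88, 252); #b9cdfe is rgb(185, 205, 254).
On the R channel (widest range): 185 ≈ 22 + (p/100)(255 − 22), so p ≈ 100×(185 − 22)/(255 − 22) = 16300/233 = 69.96.
p = 70 reproduces all three channels after rounding.

70%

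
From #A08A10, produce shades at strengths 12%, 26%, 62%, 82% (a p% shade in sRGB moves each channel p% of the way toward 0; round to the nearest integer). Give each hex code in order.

#8D790E, #76660C, #3D3406, #1D1903

#A08A10 is rgb(160, 138, 16).
12%: (160 − 19.2 = 140.8→141, 138 − 16.56 = 121.44→121, 16 − 1.92 = 14.08→14) → #8D790E
26%: (160 − 41.6 = 118.4→118, 138 − 35.88 = 102.12→102, 16 − 4.16 = 11.84→12) → #76660C
62%: (160 − 99.2 = 60.8→61, 138 − 85.56 = 52.44→52, 16 − 9.92 = 6.08→6) → #3D3406
82%: (160 − 131.2 = 28.8→29, 138 − 113.16 = 24.84→25, 16 − 13.12 = 2.88→3) → #1D1903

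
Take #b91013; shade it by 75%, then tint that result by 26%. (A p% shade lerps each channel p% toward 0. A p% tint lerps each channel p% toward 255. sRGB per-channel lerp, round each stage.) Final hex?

#b91013 is rgb(185, 16, 19).
Per channel, c → c + 0.75(0 − c):
  R: 185 − 138.75 = 46.25 → 46
  G: 16 + 0.75×(0−16) = 16 − 12 = 4 → 4
  B: 19 − 14.25 = 4.75 → 5
After the shade: rgb(46, 4, 5) = #2e0405.
Per channel, c → c + 0.26(255 − c):
  R: 46 + 0.26×(255−46) = 46 + 54.34 = 100.34 → 100
  G: 4 + 0.26×(255−4) = 4 + 65.26 = 69.26 → 69
  B: 5 + 0.26×(255−5) = 5 + 65 = 70 → 70
rgb(100, 69, 70) = #644546.

#644546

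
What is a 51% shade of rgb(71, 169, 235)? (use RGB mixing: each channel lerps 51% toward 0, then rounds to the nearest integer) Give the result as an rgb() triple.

Lerp each channel 51% toward 0:
  R: 71 − 36.21 = 34.79 → 35
  G: 169 + 0.51×(0−169) = 169 − 86.19 = 82.81 → 83
  B: 235 + 0.51×(0−235) = 235 − 119.85 = 115.15 → 115

rgb(35, 83, 115)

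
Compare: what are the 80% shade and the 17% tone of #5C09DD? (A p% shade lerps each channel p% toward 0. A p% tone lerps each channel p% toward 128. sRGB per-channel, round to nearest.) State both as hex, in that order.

#5C09DD is rgb(92, 9, 221).
80% shade:
  R: 92 − 73.6 = 18.4 → 18
  G: 9 − 7.2 = 1.8 → 2
  B: 221 + 0.8×(0−221) = 221 − 176.8 = 44.2 → 44
  → #12022C
17% tone:
  R: 92 + 0.17×(128−92) = 92 + 6.12 = 98.12 → 98
  G: 9 + 0.17×(128−9) = 9 + 20.23 = 29.23 → 29
  B: 221 + 0.17×(128−221) = 221 − 15.81 = 205.19 → 205
  → #621DCD

#12022C, #621DCD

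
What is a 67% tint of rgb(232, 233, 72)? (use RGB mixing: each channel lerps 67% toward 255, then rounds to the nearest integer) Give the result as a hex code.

A 67% tint moves each channel 67% toward 255:
  R: 232 + 0.67×(255−232) = 232 + 15.41 = 247.41 → 247
  G: 233 + 0.67×(255−233) = 233 + 14.74 = 247.74 → 248
  B: 72 + 0.67×(255−72) = 72 + 122.61 = 194.61 → 195
rgb(247, 248, 195) = #F7F8C3.

#F7F8C3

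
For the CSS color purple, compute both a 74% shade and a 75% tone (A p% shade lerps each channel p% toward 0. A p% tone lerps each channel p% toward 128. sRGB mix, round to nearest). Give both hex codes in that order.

#210021, #806080

CSS purple is rgb(128, 0, 128).
74% shade:
  R: 128 − 94.72 = 33.28 → 33
  G: 0 + 0 = 0 → 0
  B: 128 + 0.74×(0−128) = 128 − 94.72 = 33.28 → 33
  → #210021
75% tone:
  R: 128 + 0 = 128 → 128
  G: 0 + 96 = 96 → 96
  B: 128 + 0 = 128 → 128
  → #806080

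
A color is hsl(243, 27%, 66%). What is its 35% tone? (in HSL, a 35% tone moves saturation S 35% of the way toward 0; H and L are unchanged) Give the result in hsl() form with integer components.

hsl(243, 18%, 66%)

S moves 35% from 27 toward 0: 27 − 9.45 = 17.55 → 18.
H and L are unchanged.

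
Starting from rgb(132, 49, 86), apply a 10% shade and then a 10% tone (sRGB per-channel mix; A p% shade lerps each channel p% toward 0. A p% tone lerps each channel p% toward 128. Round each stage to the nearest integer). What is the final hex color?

#783452

Per channel, c → c + 0.1(0 − c):
  R: 132 + 0.1×(0−132) = 132 − 13.2 = 118.8 → 119
  G: 49 − 4.9 = 44.1 → 44
  B: 86 + 0.1×(0−86) = 86 − 8.6 = 77.4 → 77
After the shade: rgb(119, 44, 77) = #772C4D.
Per channel, c → c + 0.1(128 − c):
  R: 119 + 0.1×(128−119) = 119 + 0.9 = 119.9 → 120
  G: 44 + 0.1×(128−44) = 44 + 8.4 = 52.4 → 52
  B: 77 + 5.1 = 82.1 → 82
rgb(120, 52, 82) = #783452.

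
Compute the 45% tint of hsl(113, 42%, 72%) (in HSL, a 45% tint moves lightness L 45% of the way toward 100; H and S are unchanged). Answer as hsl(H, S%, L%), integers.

L moves 45% from 72 toward 100: 72 + 12.6 = 84.6 → 85.
H and S are unchanged.

hsl(113, 42%, 85%)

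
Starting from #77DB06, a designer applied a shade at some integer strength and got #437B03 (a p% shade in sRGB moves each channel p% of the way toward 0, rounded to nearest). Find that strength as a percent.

44%

#77DB06 is rgb(119, 219, 6); #437B03 is rgb(67, 123, 3).
On the G channel (widest range): 123 ≈ 219 + (p/100)(0 − 219), so p ≈ 100×(123 − 219)/(0 − 219) = -9600/-219 = 43.84.
p = 44 reproduces all three channels after rounding.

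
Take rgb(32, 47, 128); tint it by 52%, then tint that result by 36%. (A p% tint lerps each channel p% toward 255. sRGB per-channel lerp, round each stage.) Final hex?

A 52% tint moves each channel 52% toward 255:
  R: 32 + 0.52×(255−32) = 32 + 115.96 = 147.96 → 148
  G: 47 + 108.16 = 155.16 → 155
  B: 128 + 66.04 = 194.04 → 194
After the tint: rgb(148, 155, 194) = #949BC2.
A 36% tint moves each channel 36% toward 255:
  R: 148 + 38.52 = 186.52 → 187
  G: 155 + 36 = 191 → 191
  B: 194 + 0.36×(255−194) = 194 + 21.96 = 215.96 → 216
rgb(187, 191, 216) = #BBBFD8.

#BBBFD8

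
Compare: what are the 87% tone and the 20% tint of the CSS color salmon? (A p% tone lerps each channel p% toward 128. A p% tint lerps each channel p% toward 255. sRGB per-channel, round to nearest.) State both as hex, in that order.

#90807E, #FB998E

CSS salmon is rgb(250, 128, 114).
87% tone:
  R: 250 − 106.14 = 143.86 → 144
  G: 128 + 0.87×(128−128) = 128 + 0 = 128 → 128
  B: 114 + 12.18 = 126.18 → 126
  → #90807E
20% tint:
  R: 250 + 1 = 251 → 251
  G: 128 + 25.4 = 153.4 → 153
  B: 114 + 0.2×(255−114) = 114 + 28.2 = 142.2 → 142
  → #FB998E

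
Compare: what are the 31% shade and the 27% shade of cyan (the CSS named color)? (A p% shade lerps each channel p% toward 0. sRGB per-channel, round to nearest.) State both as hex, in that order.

CSS cyan is rgb(0, 255, 255).
31% shade:
  R: 0 + 0.31×(0−0) = 0 + 0 = 0 → 0
  G: 255 + 0.31×(0−255) = 255 − 79.05 = 175.95 → 176
  B: 255 − 79.05 = 175.95 → 176
  → #00b0b0
27% shade:
  R: 0 + 0.27×(0−0) = 0 + 0 = 0 → 0
  G: 255 + 0.27×(0−255) = 255 − 68.85 = 186.15 → 186
  B: 255 − 68.85 = 186.15 → 186
  → #00baba

#00b0b0, #00baba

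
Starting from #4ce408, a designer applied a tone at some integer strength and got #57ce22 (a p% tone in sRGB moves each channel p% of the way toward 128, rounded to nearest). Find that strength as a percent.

#4ce408 is rgb(76, 228, 8); #57ce22 is rgb(87, 206, 34).
On the B channel (widest range): 34 ≈ 8 + (p/100)(128 − 8), so p ≈ 100×(34 − 8)/(128 − 8) = 2600/120 = 21.67.
p = 22 reproduces all three channels after rounding.

22%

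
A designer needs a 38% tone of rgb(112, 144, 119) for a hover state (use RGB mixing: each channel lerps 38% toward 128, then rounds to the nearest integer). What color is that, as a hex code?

#768A7A

Lerp each channel 38% toward 128:
  R: 112 + 6.08 = 118.08 → 118
  G: 144 − 6.08 = 137.92 → 138
  B: 119 + 0.38×(128−119) = 119 + 3.42 = 122.42 → 122
rgb(118, 138, 122) = #768A7A.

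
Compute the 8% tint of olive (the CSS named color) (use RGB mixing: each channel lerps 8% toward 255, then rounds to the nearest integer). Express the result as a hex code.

CSS olive is rgb(128, 128, 0).
Per channel, c → c + 0.08(255 − c):
  R: 128 + 0.08×(255−128) = 128 + 10.16 = 138.16 → 138
  G: 128 + 10.16 = 138.16 → 138
  B: 0 + 20.4 = 20.4 → 20
rgb(138, 138, 20) = #8A8A14.

#8A8A14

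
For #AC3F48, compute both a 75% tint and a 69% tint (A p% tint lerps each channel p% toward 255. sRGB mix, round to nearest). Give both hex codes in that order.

#EACFD1, #E5C3C6

#AC3F48 is rgb(172, 63, 72).
75% tint:
  R: 172 + 0.75×(255−172) = 172 + 62.25 = 234.25 → 234
  G: 63 + 0.75×(255−63) = 63 + 144 = 207 → 207
  B: 72 + 137.25 = 209.25 → 209
  → #EACFD1
69% tint:
  R: 172 + 0.69×(255−172) = 172 + 57.27 = 229.27 → 229
  G: 63 + 0.69×(255−63) = 63 + 132.48 = 195.48 → 195
  B: 72 + 126.27 = 198.27 → 198
  → #E5C3C6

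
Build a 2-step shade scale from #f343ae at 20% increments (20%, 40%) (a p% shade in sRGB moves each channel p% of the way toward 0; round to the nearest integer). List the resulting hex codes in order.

#c2368b, #922868

#f343ae is rgb(243, 67, 174).
20%: (243 − 48.6 = 194.4→194, 67 − 13.4 = 53.6→54, 174 − 34.8 = 139.2→139) → #c2368b
40%: (243 − 97.2 = 145.8→146, 67 − 26.8 = 40.2→40, 174 − 69.6 = 104.4→104) → #922868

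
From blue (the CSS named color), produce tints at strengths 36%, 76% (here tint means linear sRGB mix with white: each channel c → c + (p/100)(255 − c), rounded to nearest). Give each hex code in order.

#5c5cff, #c2c2ff

CSS blue is rgb(0, 0, 255).
36%: (0 + 91.8 = 91.8→92, 0 + 91.8 = 91.8→92, 255→255) → #5c5cff
76%: (0 + 193.8 = 193.8→194, 0 + 193.8 = 193.8→194, 255→255) → #c2c2ff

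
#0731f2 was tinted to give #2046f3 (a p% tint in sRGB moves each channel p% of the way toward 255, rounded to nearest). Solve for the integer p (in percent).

10%

#0731f2 is rgb(7, 49, 242); #2046f3 is rgb(32, 70, 243).
On the R channel (widest range): 32 ≈ 7 + (p/100)(255 − 7), so p ≈ 100×(32 − 7)/(255 − 7) = 2500/248 = 10.08.
p = 10 reproduces all three channels after rounding.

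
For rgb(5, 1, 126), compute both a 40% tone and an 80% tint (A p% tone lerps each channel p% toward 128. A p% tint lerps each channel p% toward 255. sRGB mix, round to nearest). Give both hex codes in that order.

40% tone:
  R: 5 + 0.4×(128−5) = 5 + 49.2 = 54.2 → 54
  G: 1 + 0.4×(128−1) = 1 + 50.8 = 51.8 → 52
  B: 126 + 0.8 = 126.8 → 127
  → #36347F
80% tint:
  R: 5 + 0.8×(255−5) = 5 + 200 = 205 → 205
  G: 1 + 203.2 = 204.2 → 204
  B: 126 + 0.8×(255−126) = 126 + 103.2 = 229.2 → 229
  → #CDCCE5

#36347F, #CDCCE5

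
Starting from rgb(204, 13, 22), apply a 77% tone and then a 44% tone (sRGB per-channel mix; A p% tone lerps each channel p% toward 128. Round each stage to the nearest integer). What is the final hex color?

#8A7173

Lerp each channel 77% toward 128:
  R: 204 − 58.52 = 145.48 → 145
  G: 13 + 0.77×(128−13) = 13 + 88.55 = 101.55 → 102
  B: 22 + 0.77×(128−22) = 22 + 81.62 = 103.62 → 104
After the tone: rgb(145, 102, 104) = #916668.
A 44% tone moves each channel 44% toward 128:
  R: 145 + 0.44×(128−145) = 145 − 7.48 = 137.52 → 138
  G: 102 + 0.44×(128−102) = 102 + 11.44 = 113.44 → 113
  B: 104 + 0.44×(128−104) = 104 + 10.56 = 114.56 → 115
rgb(138, 113, 115) = #8A7173.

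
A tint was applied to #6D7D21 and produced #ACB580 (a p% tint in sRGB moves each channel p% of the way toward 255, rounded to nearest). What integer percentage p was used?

#6D7D21 is rgb(109, 125, 33); #ACB580 is rgb(172, 181, 128).
On the B channel (widest range): 128 ≈ 33 + (p/100)(255 − 33), so p ≈ 100×(128 − 33)/(255 − 33) = 9500/222 = 42.79.
p = 43 reproduces all three channels after rounding.

43%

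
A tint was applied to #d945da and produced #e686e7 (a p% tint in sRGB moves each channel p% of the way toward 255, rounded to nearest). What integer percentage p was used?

#d945da is rgb(217, 69, 218); #e686e7 is rgb(230, 134, 231).
On the G channel (widest range): 134 ≈ 69 + (p/100)(255 − 69), so p ≈ 100×(134 − 69)/(255 − 69) = 6500/186 = 34.95.
p = 35 reproduces all three channels after rounding.

35%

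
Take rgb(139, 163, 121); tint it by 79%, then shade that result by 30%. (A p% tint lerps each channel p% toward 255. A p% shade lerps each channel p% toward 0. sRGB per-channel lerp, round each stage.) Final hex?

Per channel, c → c + 0.79(255 − c):
  R: 139 + 91.64 = 230.64 → 231
  G: 163 + 0.79×(255−163) = 163 + 72.68 = 235.68 → 236
  B: 121 + 0.79×(255−121) = 121 + 105.86 = 226.86 → 227
After the tint: rgb(231, 236, 227) = #e7ece3.
A 30% shade moves each channel 30% toward 0:
  R: 231 + 0.3×(0−231) = 231 − 69.3 = 161.7 → 162
  G: 236 − 70.8 = 165.2 → 165
  B: 227 + 0.3×(0−227) = 227 − 68.1 = 158.9 → 159
rgb(162, 165, 159) = #a2a59f.

#a2a59f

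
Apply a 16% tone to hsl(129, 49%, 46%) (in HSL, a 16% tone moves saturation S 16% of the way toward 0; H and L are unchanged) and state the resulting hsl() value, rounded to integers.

S moves 16% from 49 toward 0: 49 − 7.84 = 41.16 → 41.
H and L are unchanged.

hsl(129, 41%, 46%)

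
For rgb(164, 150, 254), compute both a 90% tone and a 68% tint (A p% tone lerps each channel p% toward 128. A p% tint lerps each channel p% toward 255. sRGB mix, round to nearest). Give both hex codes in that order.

#84828D, #E2DDFF

90% tone:
  R: 164 + 0.9×(128−164) = 164 − 32.4 = 131.6 → 132
  G: 150 + 0.9×(128−150) = 150 − 19.8 = 130.2 → 130
  B: 254 − 113.4 = 140.6 → 141
  → #84828D
68% tint:
  R: 164 + 61.88 = 225.88 → 226
  G: 150 + 0.68×(255−150) = 150 + 71.4 = 221.4 → 221
  B: 254 + 0.68×(255−254) = 254 + 0.68 = 254.68 → 255
  → #E2DDFF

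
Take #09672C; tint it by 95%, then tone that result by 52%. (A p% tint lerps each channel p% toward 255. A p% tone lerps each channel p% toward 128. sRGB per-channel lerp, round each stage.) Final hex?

#09672C is rgb(9, 103, 44).
Lerp each channel 95% toward 255:
  R: 9 + 233.7 = 242.7 → 243
  G: 103 + 144.4 = 247.4 → 247
  B: 44 + 200.45 = 244.45 → 244
After the tint: rgb(243, 247, 244) = #F3F7F4.
Lerp each channel 52% toward 128:
  R: 243 + 0.52×(128−243) = 243 − 59.8 = 183.2 → 183
  G: 247 − 61.88 = 185.12 → 185
  B: 244 + 0.52×(128−244) = 244 − 60.32 = 183.68 → 184
rgb(183, 185, 184) = #B7B9B8.

#B7B9B8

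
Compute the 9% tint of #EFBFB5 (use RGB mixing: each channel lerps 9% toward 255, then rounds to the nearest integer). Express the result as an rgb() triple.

#EFBFB5 is rgb(239, 191, 181).
Per channel, c → c + 0.09(255 − c):
  R: 239 + 1.44 = 240.44 → 240
  G: 191 + 0.09×(255−191) = 191 + 5.76 = 196.76 → 197
  B: 181 + 6.66 = 187.66 → 188

rgb(240, 197, 188)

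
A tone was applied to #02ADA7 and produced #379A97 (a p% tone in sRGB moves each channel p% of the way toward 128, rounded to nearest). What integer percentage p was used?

#02ADA7 is rgb(2, 173, 167); #379A97 is rgb(55, 154, 151).
On the R channel (widest range): 55 ≈ 2 + (p/100)(128 − 2), so p ≈ 100×(55 − 2)/(128 − 2) = 5300/126 = 42.06.
p = 42 reproduces all three channels after rounding.

42%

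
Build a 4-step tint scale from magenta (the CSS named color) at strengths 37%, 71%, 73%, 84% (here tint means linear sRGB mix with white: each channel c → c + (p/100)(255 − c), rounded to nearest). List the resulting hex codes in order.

CSS magenta is rgb(255, 0, 255).
37%: (255→255, 0 + 94.35 = 94.35→94, 255→255) → #ff5eff
71%: (255→255, 0 + 181.05 = 181.05→181, 255→255) → #ffb5ff
73%: (255→255, 0 + 186.15 = 186.15→186, 255→255) → #ffbaff
84%: (255→255, 0 + 214.2 = 214.2→214, 255→255) → #ffd6ff

#ff5eff, #ffb5ff, #ffbaff, #ffd6ff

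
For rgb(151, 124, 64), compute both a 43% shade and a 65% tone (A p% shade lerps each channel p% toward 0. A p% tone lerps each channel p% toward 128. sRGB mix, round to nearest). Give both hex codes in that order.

43% shade:
  R: 151 + 0.43×(0−151) = 151 − 64.93 = 86.07 → 86
  G: 124 + 0.43×(0−124) = 124 − 53.32 = 70.68 → 71
  B: 64 + 0.43×(0−64) = 64 − 27.52 = 36.48 → 36
  → #564724
65% tone:
  R: 151 + 0.65×(128−151) = 151 − 14.95 = 136.05 → 136
  G: 124 + 0.65×(128−124) = 124 + 2.6 = 126.6 → 127
  B: 64 + 0.65×(128−64) = 64 + 41.6 = 105.6 → 106
  → #887f6a

#564724, #887f6a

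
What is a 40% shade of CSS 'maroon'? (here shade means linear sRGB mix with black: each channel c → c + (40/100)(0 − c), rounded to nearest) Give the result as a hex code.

#4D0000

CSS maroon is rgb(128, 0, 0).
A 40% shade moves each channel 40% toward 0:
  R: 128 − 51.2 = 76.8 → 77
  G: 0 + 0.4×(0−0) = 0 + 0 = 0 → 0
  B: 0 + 0.4×(0−0) = 0 + 0 = 0 → 0
rgb(77, 0, 0) = #4D0000.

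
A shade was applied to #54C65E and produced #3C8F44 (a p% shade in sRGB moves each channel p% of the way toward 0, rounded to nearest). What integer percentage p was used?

28%

#54C65E is rgb(84, 198, 94); #3C8F44 is rgb(60, 143, 68).
On the G channel (widest range): 143 ≈ 198 + (p/100)(0 − 198), so p ≈ 100×(143 − 198)/(0 − 198) = -5500/-198 = 27.78.
p = 28 reproduces all three channels after rounding.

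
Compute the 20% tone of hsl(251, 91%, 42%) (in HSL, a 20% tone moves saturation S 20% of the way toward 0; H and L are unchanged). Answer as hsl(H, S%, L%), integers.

hsl(251, 73%, 42%)

S moves 20% from 91 toward 0: 91 − 18.2 = 72.8 → 73.
H and L are unchanged.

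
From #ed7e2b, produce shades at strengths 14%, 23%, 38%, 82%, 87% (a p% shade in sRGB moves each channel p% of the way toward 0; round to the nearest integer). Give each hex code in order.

#ed7e2b is rgb(237, 126, 43).
14%: (237 − 33.18 = 203.82→204, 126 − 17.64 = 108.36→108, 43 − 6.02 = 36.98→37) → #cc6c25
23%: (237 − 54.51 = 182.49→182, 126 − 28.98 = 97.02→97, 43 − 9.89 = 33.11→33) → #b66121
38%: (237 − 90.06 = 146.94→147, 126 − 47.88 = 78.12→78, 43 − 16.34 = 26.66→27) → #934e1b
82%: (237 − 194.34 = 42.66→43, 126 − 103.32 = 22.68→23, 43 − 35.26 = 7.74→8) → #2b1708
87%: (237 − 206.19 = 30.81→31, 126 − 109.62 = 16.38→16, 43 − 37.41 = 5.59→6) → #1f1006

#cc6c25, #b66121, #934e1b, #2b1708, #1f1006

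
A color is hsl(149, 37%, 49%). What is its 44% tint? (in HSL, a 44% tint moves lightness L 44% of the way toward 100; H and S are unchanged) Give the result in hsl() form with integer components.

L moves 44% from 49 toward 100: 49 + 22.44 = 71.44 → 71.
H and S are unchanged.

hsl(149, 37%, 71%)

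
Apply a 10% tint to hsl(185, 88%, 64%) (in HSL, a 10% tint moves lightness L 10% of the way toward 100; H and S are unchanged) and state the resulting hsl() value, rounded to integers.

hsl(185, 88%, 68%)

L moves 10% from 64 toward 100: 64 + 3.6 = 67.6 → 68.
H and S are unchanged.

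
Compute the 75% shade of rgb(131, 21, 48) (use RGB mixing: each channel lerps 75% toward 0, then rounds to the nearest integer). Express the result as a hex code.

#21050C

Lerp each channel 75% toward 0:
  R: 131 + 0.75×(0−131) = 131 − 98.25 = 32.75 → 33
  G: 21 + 0.75×(0−21) = 21 − 15.75 = 5.25 → 5
  B: 48 + 0.75×(0−48) = 48 − 36 = 12 → 12
rgb(33, 5, 12) = #21050C.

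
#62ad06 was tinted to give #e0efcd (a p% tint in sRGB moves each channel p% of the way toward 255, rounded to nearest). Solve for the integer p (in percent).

#62ad06 is rgb(98, 173, 6); #e0efcd is rgb(224, 239, 205).
On the B channel (widest range): 205 ≈ 6 + (p/100)(255 − 6), so p ≈ 100×(205 − 6)/(255 − 6) = 19900/249 = 79.92.
p = 80 reproduces all three channels after rounding.

80%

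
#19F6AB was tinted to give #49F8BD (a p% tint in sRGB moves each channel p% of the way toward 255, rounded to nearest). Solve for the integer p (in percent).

21%

#19F6AB is rgb(25, 246, 171); #49F8BD is rgb(73, 248, 189).
On the R channel (widest range): 73 ≈ 25 + (p/100)(255 − 25), so p ≈ 100×(73 − 25)/(255 − 25) = 4800/230 = 20.87.
p = 21 reproduces all three channels after rounding.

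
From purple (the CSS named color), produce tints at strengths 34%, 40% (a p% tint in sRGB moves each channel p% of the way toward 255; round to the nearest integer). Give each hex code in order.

#AB57AB, #B366B3

CSS purple is rgb(128, 0, 128).
34%: (128 + 43.18 = 171.18→171, 0 + 86.7 = 86.7→87, 128 + 43.18 = 171.18→171) → #AB57AB
40%: (128 + 50.8 = 178.8→179, 0 + 102 = 102→102, 128 + 50.8 = 178.8→179) → #B366B3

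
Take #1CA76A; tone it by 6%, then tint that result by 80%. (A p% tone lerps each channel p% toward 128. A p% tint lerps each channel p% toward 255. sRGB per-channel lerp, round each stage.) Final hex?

#D3EDE1

#1CA76A is rgb(28, 167, 106).
Per channel, c → c + 0.06(128 − c):
  R: 28 + 0.06×(128−28) = 28 + 6 = 34 → 34
  G: 167 − 2.34 = 164.66 → 165
  B: 106 + 1.32 = 107.32 → 107
After the tone: rgb(34, 165, 107) = #22A56B.
An 80% tint moves each channel 80% toward 255:
  R: 34 + 0.8×(255−34) = 34 + 176.8 = 210.8 → 211
  G: 165 + 0.8×(255−165) = 165 + 72 = 237 → 237
  B: 107 + 0.8×(255−107) = 107 + 118.4 = 225.4 → 225
rgb(211, 237, 225) = #D3EDE1.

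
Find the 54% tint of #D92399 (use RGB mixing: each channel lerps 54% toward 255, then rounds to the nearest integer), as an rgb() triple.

rgb(238, 154, 208)

#D92399 is rgb(217, 35, 153).
A 54% tint moves each channel 54% toward 255:
  R: 217 + 20.52 = 237.52 → 238
  G: 35 + 118.8 = 153.8 → 154
  B: 153 + 55.08 = 208.08 → 208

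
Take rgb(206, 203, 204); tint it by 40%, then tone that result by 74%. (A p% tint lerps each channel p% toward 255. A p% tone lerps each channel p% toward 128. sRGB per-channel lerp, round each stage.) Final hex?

#999999

Lerp each channel 40% toward 255:
  R: 206 + 0.4×(255−206) = 206 + 19.6 = 225.6 → 226
  G: 203 + 20.8 = 223.8 → 224
  B: 204 + 20.4 = 224.4 → 224
After the tint: rgb(226, 224, 224) = #e2e0e0.
Lerp each channel 74% toward 128:
  R: 226 − 72.52 = 153.48 → 153
  G: 224 + 0.74×(128−224) = 224 − 71.04 = 152.96 → 153
  B: 224 − 71.04 = 152.96 → 153
rgb(153, 153, 153) = #999999.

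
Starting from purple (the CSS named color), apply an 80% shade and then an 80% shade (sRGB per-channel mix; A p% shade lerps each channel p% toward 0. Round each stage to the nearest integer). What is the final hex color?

CSS purple is rgb(128, 0, 128).
Per channel, c → c + 0.8(0 − c):
  R: 128 + 0.8×(0−128) = 128 − 102.4 = 25.6 → 26
  G: 0 + 0 = 0 → 0
  B: 128 + 0.8×(0−128) = 128 − 102.4 = 25.6 → 26
After the shade: rgb(26, 0, 26) = #1a001a.
An 80% shade moves each channel 80% toward 0:
  R: 26 − 20.8 = 5.2 → 5
  G: 0 + 0.8×(0−0) = 0 + 0 = 0 → 0
  B: 26 − 20.8 = 5.2 → 5
rgb(5, 0, 5) = #050005.

#050005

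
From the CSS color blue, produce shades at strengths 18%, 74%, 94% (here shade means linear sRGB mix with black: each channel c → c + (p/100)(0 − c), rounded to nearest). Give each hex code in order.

#0000D1, #000042, #00000F

CSS blue is rgb(0, 0, 255).
18%: (0→0, 0→0, 255 − 45.9 = 209.1→209) → #0000D1
74%: (0→0, 0→0, 255 − 188.7 = 66.3→66) → #000042
94%: (0→0, 0→0, 255 − 239.7 = 15.3→15) → #00000F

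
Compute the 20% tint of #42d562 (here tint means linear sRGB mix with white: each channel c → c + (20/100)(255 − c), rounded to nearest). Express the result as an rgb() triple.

#42d562 is rgb(66, 213, 98).
Per channel, c → c + 0.2(255 − c):
  R: 66 + 0.2×(255−66) = 66 + 37.8 = 103.8 → 104
  G: 213 + 0.2×(255−213) = 213 + 8.4 = 221.4 → 221
  B: 98 + 0.2×(255−98) = 98 + 31.4 = 129.4 → 129

rgb(104, 221, 129)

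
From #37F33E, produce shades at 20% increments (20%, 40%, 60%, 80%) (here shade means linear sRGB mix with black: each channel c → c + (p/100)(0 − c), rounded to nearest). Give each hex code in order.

#37F33E is rgb(55, 243, 62).
20%: (55 − 11 = 44→44, 243 − 48.6 = 194.4→194, 62 − 12.4 = 49.6→50) → #2CC232
40%: (55 − 22 = 33→33, 243 − 97.2 = 145.8→146, 62 − 24.8 = 37.2→37) → #219225
60%: (55 − 33 = 22→22, 243 − 145.8 = 97.2→97, 62 − 37.2 = 24.8→25) → #166119
80%: (55 − 44 = 11→11, 243 − 194.4 = 48.6→49, 62 − 49.6 = 12.4→12) → #0B310C

#2CC232, #219225, #166119, #0B310C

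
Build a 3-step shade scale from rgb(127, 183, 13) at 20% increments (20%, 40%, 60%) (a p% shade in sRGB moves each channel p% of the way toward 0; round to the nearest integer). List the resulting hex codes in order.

20%: (127 − 25.4 = 101.6→102, 183 − 36.6 = 146.4→146, 13 − 2.6 = 10.4→10) → #66920a
40%: (127 − 50.8 = 76.2→76, 183 − 73.2 = 109.8→110, 13 − 5.2 = 7.8→8) → #4c6e08
60%: (127 − 76.2 = 50.8→51, 183 − 109.8 = 73.2→73, 13 − 7.8 = 5.2→5) → #334905

#66920a, #4c6e08, #334905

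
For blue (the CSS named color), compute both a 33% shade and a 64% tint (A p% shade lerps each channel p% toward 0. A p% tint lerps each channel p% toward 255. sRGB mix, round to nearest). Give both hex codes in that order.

CSS blue is rgb(0, 0, 255).
33% shade:
  R: 0 + 0 = 0 → 0
  G: 0 + 0 = 0 → 0
  B: 255 − 84.15 = 170.85 → 171
  → #0000AB
64% tint:
  R: 0 + 163.2 = 163.2 → 163
  G: 0 + 0.64×(255−0) = 0 + 163.2 = 163.2 → 163
  B: 255 + 0 = 255 → 255
  → #A3A3FF

#0000AB, #A3A3FF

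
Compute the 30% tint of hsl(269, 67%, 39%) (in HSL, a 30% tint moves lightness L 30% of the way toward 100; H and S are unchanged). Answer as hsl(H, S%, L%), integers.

L moves 30% from 39 toward 100: 39 + 18.3 = 57.3 → 57.
H and S are unchanged.

hsl(269, 67%, 57%)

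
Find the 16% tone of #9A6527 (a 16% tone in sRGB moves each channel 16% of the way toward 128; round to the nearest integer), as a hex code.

#9A6527 is rgb(154, 101, 39).
A 16% tone moves each channel 16% toward 128:
  R: 154 + 0.16×(128−154) = 154 − 4.16 = 149.84 → 150
  G: 101 + 4.32 = 105.32 → 105
  B: 39 + 14.24 = 53.24 → 53
rgb(150, 105, 53) = #966935.

#966935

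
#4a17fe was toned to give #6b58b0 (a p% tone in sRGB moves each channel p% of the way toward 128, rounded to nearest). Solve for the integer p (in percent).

#4a17fe is rgb(74, 23, 254); #6b58b0 is rgb(107, 88, 176).
On the B channel (widest range): 176 ≈ 254 + (p/100)(128 − 254), so p ≈ 100×(176 − 254)/(128 − 254) = -7800/-126 = 61.90.
p = 62 reproduces all three channels after rounding.

62%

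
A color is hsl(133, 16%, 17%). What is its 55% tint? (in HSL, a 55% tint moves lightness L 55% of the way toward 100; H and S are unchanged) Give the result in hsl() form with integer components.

hsl(133, 16%, 63%)

L moves 55% from 17 toward 100: 17 + 45.65 = 62.65 → 63.
H and S are unchanged.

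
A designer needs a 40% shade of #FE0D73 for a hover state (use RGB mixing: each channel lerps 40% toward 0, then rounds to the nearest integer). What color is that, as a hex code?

#980845

#FE0D73 is rgb(254, 13, 115).
Lerp each channel 40% toward 0:
  R: 254 + 0.4×(0−254) = 254 − 101.6 = 152.4 → 152
  G: 13 − 5.2 = 7.8 → 8
  B: 115 + 0.4×(0−115) = 115 − 46 = 69 → 69
rgb(152, 8, 69) = #980845.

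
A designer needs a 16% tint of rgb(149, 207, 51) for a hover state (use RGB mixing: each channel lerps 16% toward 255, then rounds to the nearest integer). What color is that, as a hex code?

#a6d754

Lerp each channel 16% toward 255:
  R: 149 + 16.96 = 165.96 → 166
  G: 207 + 7.68 = 214.68 → 215
  B: 51 + 32.64 = 83.64 → 84
rgb(166, 215, 84) = #a6d754.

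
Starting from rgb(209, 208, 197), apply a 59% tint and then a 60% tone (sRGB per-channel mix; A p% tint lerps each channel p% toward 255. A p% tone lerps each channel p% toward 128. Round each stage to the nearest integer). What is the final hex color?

Lerp each channel 59% toward 255:
  R: 209 + 0.59×(255−209) = 209 + 27.14 = 236.14 → 236
  G: 208 + 27.73 = 235.73 → 236
  B: 197 + 0.59×(255−197) = 197 + 34.22 = 231.22 → 231
After the tint: rgb(236, 236, 231) = #ecece7.
Lerp each channel 60% toward 128:
  R: 236 + 0.6×(128−236) = 236 − 64.8 = 171.2 → 171
  G: 236 − 64.8 = 171.2 → 171
  B: 231 − 61.8 = 169.2 → 169
rgb(171, 171, 169) = #ababa9.

#ababa9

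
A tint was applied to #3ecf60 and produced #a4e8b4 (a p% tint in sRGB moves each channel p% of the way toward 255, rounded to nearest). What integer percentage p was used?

53%

#3ecf60 is rgb(62, 207, 96); #a4e8b4 is rgb(164, 232, 180).
On the R channel (widest range): 164 ≈ 62 + (p/100)(255 − 62), so p ≈ 100×(164 − 62)/(255 − 62) = 10200/193 = 52.85.
p = 53 reproduces all three channels after rounding.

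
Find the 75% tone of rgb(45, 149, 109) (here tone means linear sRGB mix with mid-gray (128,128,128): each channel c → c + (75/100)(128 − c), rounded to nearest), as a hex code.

#6B857B

Lerp each channel 75% toward 128:
  R: 45 + 0.75×(128−45) = 45 + 62.25 = 107.25 → 107
  G: 149 − 15.75 = 133.25 → 133
  B: 109 + 0.75×(128−109) = 109 + 14.25 = 123.25 → 123
rgb(107, 133, 123) = #6B857B.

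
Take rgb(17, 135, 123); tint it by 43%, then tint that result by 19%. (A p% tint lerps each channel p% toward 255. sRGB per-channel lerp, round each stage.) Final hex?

Lerp each channel 43% toward 255:
  R: 17 + 102.34 = 119.34 → 119
  G: 135 + 51.6 = 186.6 → 187
  B: 123 + 56.76 = 179.76 → 180
After the tint: rgb(119, 187, 180) = #77bbb4.
Per channel, c → c + 0.19(255 − c):
  R: 119 + 25.84 = 144.84 → 145
  G: 187 + 0.19×(255−187) = 187 + 12.92 = 199.92 → 200
  B: 180 + 0.19×(255−180) = 180 + 14.25 = 194.25 → 194
rgb(145, 200, 194) = #91c8c2.

#91c8c2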